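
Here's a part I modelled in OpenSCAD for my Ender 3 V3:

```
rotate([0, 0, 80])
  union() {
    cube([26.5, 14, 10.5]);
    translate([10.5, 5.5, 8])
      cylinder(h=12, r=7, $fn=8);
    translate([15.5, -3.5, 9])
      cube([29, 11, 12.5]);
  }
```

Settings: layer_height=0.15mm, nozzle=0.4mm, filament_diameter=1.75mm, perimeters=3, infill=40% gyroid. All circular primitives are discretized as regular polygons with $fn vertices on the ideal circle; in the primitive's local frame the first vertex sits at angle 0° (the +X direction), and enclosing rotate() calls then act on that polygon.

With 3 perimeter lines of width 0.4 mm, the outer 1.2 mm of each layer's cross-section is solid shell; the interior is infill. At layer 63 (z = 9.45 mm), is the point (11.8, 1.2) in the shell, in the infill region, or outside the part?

At z = 9.45 mm: the 26.5×14 cube contributes its full rectangle; the r=7 cylinder at (10.5, 5.5) gives a regular 8-gon of circumradius 7 (constant along its height); the 29×11 cube at (15.5, -3.5) contributes its full rectangle; Combining (union): the regions partially overlap (shared area 215.66 mm²), so overlapping operands fuse into one piece — 1 connected region; (whole slice rotated 80° about Z — lengths, areas and connectivity unchanged). Overall, the cross-section is a single solid region. Undo the 80° rotation: the query point maps to (3.231, -11.412) in the un-rotated model frame. The nearest boundary edge runs (6.88, 0.00)→(0.00, 0.00); distance from the point to it = 11.41 mm. The point is not inside any of the regions above, so it lies outside the cross-section (11.41 mm from the nearest boundary).

outside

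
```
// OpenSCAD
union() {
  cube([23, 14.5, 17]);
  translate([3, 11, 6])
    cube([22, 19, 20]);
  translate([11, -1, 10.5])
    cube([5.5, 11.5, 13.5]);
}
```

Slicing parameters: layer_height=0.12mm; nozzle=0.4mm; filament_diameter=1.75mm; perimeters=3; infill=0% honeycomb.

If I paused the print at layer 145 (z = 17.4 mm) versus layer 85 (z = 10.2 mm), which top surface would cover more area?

layer 85 (z = 10.2 mm)

Layer 145 (z = 17.4): the cube is absent (z outside [0, 17]); the 22×19 cube at (3, 11) contributes its full rectangle (area 418.00 mm²); the 5.5×11.5 cube at (11, -1) contributes its full rectangle (area 63.25 mm²); Combining (union): the 2 present regions are separate (no shared area or edge), so areas and boundary lengths simply add and each stays a separate island — area = 481.25 mm². So its area = 481.25 mm². Layer 85 (z = 10.2): the 23×14.5 cube contributes its full rectangle (area 333.50 mm²); the 22×19 cube at (3, 11) contributes its full rectangle (area 418.00 mm²); the cube at (11, -1) is not intersected at this z (z outside [10.5, 24]); Combining (union): the regions partially overlap — summed areas 751.50 mm² minus the doubly-counted overlap 70.00 mm² gives 681.50 mm² — area = 681.50 mm². So its area = 681.50 mm². Layer 85 is larger (681.50 vs 481.25 mm²).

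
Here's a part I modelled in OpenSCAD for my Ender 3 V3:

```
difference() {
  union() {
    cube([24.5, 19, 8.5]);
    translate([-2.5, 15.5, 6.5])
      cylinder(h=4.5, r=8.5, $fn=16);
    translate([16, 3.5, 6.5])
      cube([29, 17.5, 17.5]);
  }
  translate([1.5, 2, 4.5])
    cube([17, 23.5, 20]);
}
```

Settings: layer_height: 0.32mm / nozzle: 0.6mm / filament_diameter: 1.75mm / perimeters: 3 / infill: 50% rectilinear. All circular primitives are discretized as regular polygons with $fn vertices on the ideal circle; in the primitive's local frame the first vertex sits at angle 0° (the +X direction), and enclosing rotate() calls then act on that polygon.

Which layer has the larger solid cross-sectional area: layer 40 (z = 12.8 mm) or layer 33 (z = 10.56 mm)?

Layer 40 (z = 12.8): the cube is absent (z outside [0, 8.5]); the cylinder at (-2.5, 15.5) is not intersected at this z (z outside [6.5, 11]); the cube at (16, 3.5) is present — its section is the full 29×17.5 rectangle (area 507.50 mm²); Combining (union): only the 29×17.5 cube at (16, 3.5) is present, so the union is just that shape — area = 507.50 mm²; the cube at (1.5, 2) is present — its section is the full 17×23.5 rectangle (area 399.50 mm²); After the difference (first − rest): starting from the result so far (507.50 mm²), the 17×23.5 cube at (1.5, 2) partially overlaps it — only the 43.75 mm² overlap (of its 399.50 mm²) is removed, clipping the outline — area = 463.75 mm². So its area = 463.75 mm². Layer 33 (z = 10.56): the cube is absent (z outside [0, 8.5]); the r=8.5 cylinder at (-2.5, 15.5) contributes a regular 16-gon of circumradius 8.5 (area = (16/2)·8.500²·sin(360°/16) = 221.19 mm²); the 29×17.5 cube at (16, 3.5) contributes its full rectangle (area 507.50 mm²); Combining (union): the 2 present regions are separate (no shared area or edge), so areas and boundary lengths simply add and each stays a separate island — area = 728.69 mm²; the cube at (1.5, 2) is present — its section is the full 17×23.5 rectangle (area 399.50 mm²); After the difference (first − rest): starting from the result so far (728.69 mm²), the 17×23.5 cube at (1.5, 2) partially overlaps it — only the 89.79 mm² overlap (of its 399.50 mm²) is removed, clipping the outline — area = 638.90 mm². So its area = 638.90 mm². Layer 33 is larger (638.90 vs 463.75 mm²).

layer 33 (z = 10.56 mm)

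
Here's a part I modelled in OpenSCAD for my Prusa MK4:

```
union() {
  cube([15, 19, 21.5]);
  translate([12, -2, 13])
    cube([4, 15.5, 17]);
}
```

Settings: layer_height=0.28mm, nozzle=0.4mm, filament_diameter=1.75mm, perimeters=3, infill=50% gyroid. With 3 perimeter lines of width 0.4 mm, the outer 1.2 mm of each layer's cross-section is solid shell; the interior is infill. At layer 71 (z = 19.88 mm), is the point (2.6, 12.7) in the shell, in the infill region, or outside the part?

At z = 19.88 mm: the 15×19 cube contributes its full rectangle; the 4×15.5 cube at (12, -2) contributes its full rectangle; Combining (union): the regions partially overlap (shared area 40.50 mm²), so overlapping operands fuse into one piece — 1 connected region. Overall, the cross-section is a single solid region. The nearest boundary edge runs (0.00, 0.00)→(0.00, 19.00); distance from the point to it = 2.60 mm. The point is inside the cross-section and 2.60 mm from the nearest boundary — more than the 1.2 mm shell width (3 × 0.4), so it's in the infill interior.

infill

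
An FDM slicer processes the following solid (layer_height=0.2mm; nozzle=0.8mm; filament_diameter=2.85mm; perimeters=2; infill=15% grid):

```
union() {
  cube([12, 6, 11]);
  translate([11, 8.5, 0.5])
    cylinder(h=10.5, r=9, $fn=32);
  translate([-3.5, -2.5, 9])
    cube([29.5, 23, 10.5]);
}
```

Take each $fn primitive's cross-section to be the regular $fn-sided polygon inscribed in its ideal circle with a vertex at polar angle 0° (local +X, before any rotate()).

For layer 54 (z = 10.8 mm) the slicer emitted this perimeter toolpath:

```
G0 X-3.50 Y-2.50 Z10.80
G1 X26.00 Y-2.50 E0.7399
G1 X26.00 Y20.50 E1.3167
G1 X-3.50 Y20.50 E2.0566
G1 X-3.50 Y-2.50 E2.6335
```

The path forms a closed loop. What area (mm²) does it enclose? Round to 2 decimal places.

678.50 mm²

Apply the shoelace formula to the sequence of (X, Y) vertices; enclosed area = 678.50 mm².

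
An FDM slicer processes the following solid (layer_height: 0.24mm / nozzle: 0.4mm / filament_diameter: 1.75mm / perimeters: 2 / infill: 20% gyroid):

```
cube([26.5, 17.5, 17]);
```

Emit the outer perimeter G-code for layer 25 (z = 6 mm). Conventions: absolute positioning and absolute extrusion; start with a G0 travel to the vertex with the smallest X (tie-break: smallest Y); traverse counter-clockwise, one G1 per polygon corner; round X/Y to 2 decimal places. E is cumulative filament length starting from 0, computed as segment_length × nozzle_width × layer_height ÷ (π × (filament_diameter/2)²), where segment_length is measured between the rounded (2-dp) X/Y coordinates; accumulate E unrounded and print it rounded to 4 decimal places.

G0 X0.00 Y0.00 Z6.00
G1 X26.50 Y0.00 E1.0577
G1 X26.50 Y17.50 E1.7561
G1 X0.00 Y17.50 E2.8138
G1 X0.00 Y0.00 E3.5123

At z = 6 mm: the cube is present — its section is the full 26.5×17.5 rectangle. The outline is a single polygon with 4 vertices. Extrusion per mm of travel: 0.4 × 0.24 / (π × 0.875²) = 0.039912. Accumulating E over each segment gives final E = 3.5123.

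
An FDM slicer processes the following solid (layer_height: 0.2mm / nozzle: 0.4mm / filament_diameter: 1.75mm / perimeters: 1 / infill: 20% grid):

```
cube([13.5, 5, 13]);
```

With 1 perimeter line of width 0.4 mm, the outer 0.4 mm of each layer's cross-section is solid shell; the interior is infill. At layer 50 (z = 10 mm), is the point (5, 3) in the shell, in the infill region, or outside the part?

At z = 10 mm: the cube (footprint 13.5×5) is included at this height. Overall, the cross-section is a single solid region. The nearest boundary edge runs (13.50, 5.00)→(0.00, 5.00); distance from the point to it = 2.00 mm. The point is inside the cross-section and 2.00 mm from the nearest boundary — more than the 0.4 mm shell width (1 × 0.4), so it's in the infill interior.

infill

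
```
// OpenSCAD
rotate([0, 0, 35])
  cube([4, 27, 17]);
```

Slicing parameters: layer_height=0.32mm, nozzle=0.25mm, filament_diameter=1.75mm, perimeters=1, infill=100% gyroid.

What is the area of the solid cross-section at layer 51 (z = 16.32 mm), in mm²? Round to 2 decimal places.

At z = 16.32 mm: the cube (footprint 4×27) is included at this height (area 108.00 mm²); (rotated 35° about Z; rotation is an isometry so areas/perimeters/island counts are preserved). Overall, the cross-section is a single solid region. Net area = 108.00 mm².

108.00 mm²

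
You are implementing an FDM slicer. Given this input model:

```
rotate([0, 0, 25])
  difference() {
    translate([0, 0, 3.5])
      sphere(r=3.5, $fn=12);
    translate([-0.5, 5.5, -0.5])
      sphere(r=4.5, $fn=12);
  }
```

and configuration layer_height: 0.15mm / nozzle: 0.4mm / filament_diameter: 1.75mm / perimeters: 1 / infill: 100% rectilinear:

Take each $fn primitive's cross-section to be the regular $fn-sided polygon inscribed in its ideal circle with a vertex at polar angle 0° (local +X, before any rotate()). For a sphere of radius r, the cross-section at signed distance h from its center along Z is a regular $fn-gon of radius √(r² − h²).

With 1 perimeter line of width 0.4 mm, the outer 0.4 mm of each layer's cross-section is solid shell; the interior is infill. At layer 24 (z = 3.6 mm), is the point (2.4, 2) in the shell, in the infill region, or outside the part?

At z = 3.6 mm: the r=3.5 sphere contributes a regular 12-gon of circumradius √(3.5²−0.1²) = 3.499; the r=4.5 sphere at (-0.5, 5.5) contributes a regular 12-gon of circumradius √(4.5²−4.1²) = 1.855; After the difference (first − rest): starting from the r=3.5 sphere, the r=4.5 sphere at (-0.5, 5.5) misses the remaining region (no effect) — 1 connected region; (rotated 25° about Z; rotation is an isometry so areas/perimeters/island counts are preserved). Overall, the cross-section is a single solid region. Undo the 25° rotation: the query point maps to (3.020, 0.798) in the un-rotated model frame. The nearest boundary edge runs (3.03, 1.75)→(3.50, 0.00); distance from the point to it = 0.26 mm. The point is inside the cross-section, 0.26 mm from the nearest boundary — within the 0.4 mm shell band (1 × 0.4).

shell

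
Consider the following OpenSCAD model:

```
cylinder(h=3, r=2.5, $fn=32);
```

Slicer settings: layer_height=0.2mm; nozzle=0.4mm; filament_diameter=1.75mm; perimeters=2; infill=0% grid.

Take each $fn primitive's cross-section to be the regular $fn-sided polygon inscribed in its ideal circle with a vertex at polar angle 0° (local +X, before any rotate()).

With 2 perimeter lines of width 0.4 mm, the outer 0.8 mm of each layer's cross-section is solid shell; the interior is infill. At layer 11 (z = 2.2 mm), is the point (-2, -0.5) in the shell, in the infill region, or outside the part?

shell

At z = 2.2 mm: the r=2.5 cylinder contributes a regular 32-gon of circumradius 2.5. Overall, the cross-section is a single solid region. The nearest boundary edge runs (-2.45, -0.49)→(-2.31, -0.96); distance from the point to it = 0.43 mm. The point is inside the cross-section, 0.43 mm from the nearest boundary — within the 0.8 mm shell band (2 × 0.4).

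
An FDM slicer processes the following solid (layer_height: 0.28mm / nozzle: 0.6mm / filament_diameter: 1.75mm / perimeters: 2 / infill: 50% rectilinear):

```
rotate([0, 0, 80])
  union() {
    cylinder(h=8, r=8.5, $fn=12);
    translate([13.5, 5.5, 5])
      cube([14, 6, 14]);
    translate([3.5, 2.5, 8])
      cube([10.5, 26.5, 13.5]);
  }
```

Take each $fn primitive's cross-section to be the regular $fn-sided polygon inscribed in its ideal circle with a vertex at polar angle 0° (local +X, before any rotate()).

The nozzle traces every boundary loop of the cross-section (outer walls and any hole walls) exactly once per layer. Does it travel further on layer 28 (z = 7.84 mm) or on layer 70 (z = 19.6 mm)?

layer 28 (z = 7.84 mm)

Layer 28 (z = 7.84): the r=8.5 cylinder gives a regular 12-gon of circumradius 8.5 (constant along its height) (perimeter = 2·12·8.500·sin(180°/12) = 52.80 mm); the cube at (13.5, 5.5) (footprint 14×6) is included at this height (perimeter 40.00 mm); the cube at (3.5, 2.5) is not intersected at this z (z outside [8, 21.5]); Taking the union: the 2 present regions are separate (no shared area or edge), so areas and boundary lengths simply add and each stays a separate island — boundary = 92.80 mm; (rotated 80° about Z; rotation is an isometry so areas/perimeters/island counts are preserved). So its perimeter = 92.80 mm. Layer 70 (z = 19.6): the cylinder does not reach this height (z outside [0, 8]); the cube at (13.5, 5.5) is absent (z outside [5, 19]); the 10.5×26.5 cube at (3.5, 2.5) contributes its full rectangle (perimeter 74.00 mm); Merging all regions: only the 10.5×26.5 cube at (3.5, 2.5) is present, so the union is just that shape — boundary = 74.00 mm; (whole slice rotated 80° about Z — lengths, areas and connectivity unchanged). So its perimeter = 74.00 mm. Layer 28 is larger (92.80 vs 74.00 mm).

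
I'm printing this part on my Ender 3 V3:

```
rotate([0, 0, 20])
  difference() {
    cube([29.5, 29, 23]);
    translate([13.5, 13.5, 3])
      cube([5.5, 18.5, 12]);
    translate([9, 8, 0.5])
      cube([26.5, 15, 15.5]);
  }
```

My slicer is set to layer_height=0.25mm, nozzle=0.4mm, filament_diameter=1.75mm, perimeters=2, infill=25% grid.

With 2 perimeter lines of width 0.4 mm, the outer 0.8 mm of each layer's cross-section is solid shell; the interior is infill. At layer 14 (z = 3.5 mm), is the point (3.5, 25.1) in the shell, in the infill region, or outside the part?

outside

At z = 3.5 mm: the 29.5×29 cube contributes its full rectangle; the 5.5×18.5 cube at (13.5, 13.5) contributes its full rectangle; the 26.5×15 cube at (9, 8) contributes its full rectangle; Taking the first minus the rest: starting from the 29.5×29 cube, the 5.5×18.5 cube at (13.5, 13.5) partially overlaps it — only the 85.25 mm² overlap (of its 101.75 mm²) is removed, clipping the outline; the 26.5×15 cube at (9, 8) partially overlaps it — only the 255.25 mm² overlap (of its 397.50 mm²) is removed, clipping the outline — 2 connected regions; (rotated 20° about Z; rotation is an isometry so areas/perimeters/island counts are preserved). Overall, the cross-section has 2 separate islands. Undo the 20° rotation: the query point maps to (11.874, 22.389) in the un-rotated model frame. The nearest boundary edge runs (13.50, 23.00)→(9.00, 23.00); distance from the point to it = 0.61 mm. The point is not inside any of the regions above, so it lies outside the cross-section (0.61 mm from the nearest boundary).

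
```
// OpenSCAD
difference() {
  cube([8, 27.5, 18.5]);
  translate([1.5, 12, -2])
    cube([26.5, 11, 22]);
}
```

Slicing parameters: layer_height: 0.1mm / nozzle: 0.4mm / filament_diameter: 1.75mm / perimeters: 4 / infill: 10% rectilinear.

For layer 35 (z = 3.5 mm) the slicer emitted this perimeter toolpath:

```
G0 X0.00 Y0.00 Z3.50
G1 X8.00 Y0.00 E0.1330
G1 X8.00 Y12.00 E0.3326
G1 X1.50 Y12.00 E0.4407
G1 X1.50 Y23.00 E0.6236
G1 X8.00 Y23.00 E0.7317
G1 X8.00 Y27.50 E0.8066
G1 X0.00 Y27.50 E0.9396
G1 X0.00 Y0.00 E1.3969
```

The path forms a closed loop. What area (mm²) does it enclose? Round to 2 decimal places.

Apply the shoelace formula to the sequence of (X, Y) vertices; enclosed area = 148.50 mm².

148.50 mm²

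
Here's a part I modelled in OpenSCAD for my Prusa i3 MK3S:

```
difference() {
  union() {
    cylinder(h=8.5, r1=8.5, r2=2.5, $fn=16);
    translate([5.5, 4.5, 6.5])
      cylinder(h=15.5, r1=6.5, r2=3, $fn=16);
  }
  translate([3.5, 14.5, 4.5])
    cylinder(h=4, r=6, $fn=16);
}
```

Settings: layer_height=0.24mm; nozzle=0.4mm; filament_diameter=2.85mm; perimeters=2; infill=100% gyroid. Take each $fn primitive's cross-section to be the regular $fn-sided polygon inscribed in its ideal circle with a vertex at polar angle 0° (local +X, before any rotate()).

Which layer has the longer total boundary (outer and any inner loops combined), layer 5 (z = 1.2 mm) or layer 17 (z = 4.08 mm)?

Layer 5 (z = 1.2): the cone (r1=8.5→r2=2.5) has section circumradius 7.653 here — a regular 16-gon (perimeter = 2·16·7.653·sin(180°/16) = 47.78 mm); the cone at (5.5, 4.5) does not reach this height (z outside [6.5, 22]); Taking the union: only the cone is present, so the union is just that shape — boundary = 47.78 mm; the cylinder at (3.5, 14.5) does not reach this height (z outside [4.5, 8.5]); After the difference (first − rest): none of the subtracted shapes is present at this height, so that combined region is unchanged — boundary = 47.78 mm. So its perimeter = 47.78 mm. Layer 17 (z = 4.08): the cone contributes a regular 16-gon of circumradius 5.620 (interpolated between r1=8.5 and r2=2.5 at t=0.480) (perimeter = 2·16·5.620·sin(180°/16) = 35.09 mm); the cone at (5.5, 4.5) is not intersected at this z (z outside [6.5, 22]); Taking the union: only the cone is present, so the union is just that shape — boundary = 35.09 mm; the cylinder at (3.5, 14.5) does not reach this height (z outside [4.5, 8.5]); Subtracting the remaining from the first: none of the subtracted shapes is present at this height, so that combined region is unchanged — boundary = 35.09 mm. So its perimeter = 35.09 mm. Layer 5 is larger (47.78 vs 35.09 mm).

layer 5 (z = 1.2 mm)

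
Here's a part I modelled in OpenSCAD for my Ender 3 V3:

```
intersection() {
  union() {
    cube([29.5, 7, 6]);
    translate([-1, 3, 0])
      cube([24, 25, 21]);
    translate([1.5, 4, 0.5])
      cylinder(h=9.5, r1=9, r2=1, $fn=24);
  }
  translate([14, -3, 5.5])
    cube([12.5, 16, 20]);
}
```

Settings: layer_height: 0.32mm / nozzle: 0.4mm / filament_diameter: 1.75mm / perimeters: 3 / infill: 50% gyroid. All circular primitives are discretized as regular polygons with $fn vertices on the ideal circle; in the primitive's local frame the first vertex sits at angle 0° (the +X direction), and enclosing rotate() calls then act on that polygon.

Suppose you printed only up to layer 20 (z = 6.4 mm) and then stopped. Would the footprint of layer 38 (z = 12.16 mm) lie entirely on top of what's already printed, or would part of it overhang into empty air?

entirely on top

Compare the two slices. At z = 6.4: the cube is absent (z outside [0, 6]); the cube at (-1, 3) (footprint 24×25) is included at this height (area 600.00 mm²); the cone at (1.5, 4) (r1=9→r2=1) has section circumradius 4.032 here — a regular 24-gon (area = (24/2)·4.032²·sin(360°/24) = 50.48 mm²); Merging all regions: the regions partially overlap — summed areas 650.48 mm² minus the doubly-counted overlap 28.41 mm² gives 622.07 mm² — area = 622.07 mm²; the 12.5×16 cube at (14, -3) contributes its full rectangle (area 200.00 mm²); After intersecting: the 12.5×16 cube at (14, -3) partially overlaps that combined region; clipping to the common part keeps 90.00 mm² — area = 90.00 mm². At z = 12.16: the cube is absent (z outside [0, 6]); the 24×25 cube at (-1, 3) contributes its full rectangle (area 600.00 mm²); the cone at (1.5, 4) does not reach this height (z outside [0.5, 10]); Merging all regions: only the 24×25 cube at (-1, 3) is present, so the union is just that shape — area = 600.00 mm²; the cube at (14, -3) is present — its section is the full 12.5×16 rectangle (area 200.00 mm²); Keeping only the common overlap: the 12.5×16 cube at (14, -3) partially overlaps that combined region; clipping to the common part keeps 90.00 mm² — area = 90.00 mm². Checking containment: the cross-section at z = 12.16 is a subset of the cross-section at z = 6.4.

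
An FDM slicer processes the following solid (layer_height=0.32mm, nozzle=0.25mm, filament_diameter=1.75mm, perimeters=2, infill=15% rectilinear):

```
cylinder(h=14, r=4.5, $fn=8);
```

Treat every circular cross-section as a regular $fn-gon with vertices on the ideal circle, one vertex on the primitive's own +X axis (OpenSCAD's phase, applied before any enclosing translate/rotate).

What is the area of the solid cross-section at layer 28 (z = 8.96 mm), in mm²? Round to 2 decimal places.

57.28 mm²

At z = 8.96 mm: the r=4.5 cylinder contributes a regular 8-gon of circumradius 4.5 (area = (8/2)·4.500²·sin(360°/8) = 57.28 mm²). Overall, the cross-section is a single solid region. Net area = 57.28 mm².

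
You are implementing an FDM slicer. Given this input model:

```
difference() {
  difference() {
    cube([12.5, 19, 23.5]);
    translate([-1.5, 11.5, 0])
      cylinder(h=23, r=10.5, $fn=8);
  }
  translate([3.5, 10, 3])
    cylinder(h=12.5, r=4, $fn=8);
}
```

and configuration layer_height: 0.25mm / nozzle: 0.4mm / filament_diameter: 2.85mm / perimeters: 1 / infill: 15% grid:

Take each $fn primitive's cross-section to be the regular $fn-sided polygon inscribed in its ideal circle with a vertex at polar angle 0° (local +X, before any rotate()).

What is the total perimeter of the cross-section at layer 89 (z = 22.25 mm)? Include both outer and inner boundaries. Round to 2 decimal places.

62.56 mm

At z = 22.25 mm: the cube (footprint 12.5×19) is included at this height (perimeter 63.00 mm); the cylinder at (-1.5, 11.5): section is a regular 8-gon, circumradius r=10.5 (perimeter = 2·8·10.500·sin(180°/8) = 64.29 mm); Taking the first minus the rest: starting from the 12.5×19 cube, the r=10.5 cylinder at (-1.5, 11.5) partially overlaps it — only the 118.52 mm² overlap (of its 311.83 mm²) is removed, clipping the outline — boundary = 62.56 mm; the cylinder at (3.5, 10) does not reach this height (z outside [3, 15.5]); Subtracting the remaining from the first: none of the subtracted shapes is present at this height, so the result so far is unchanged — boundary = 62.56 mm. Overall, the cross-section is a single solid region. Total boundary length (outer) = 62.56 mm.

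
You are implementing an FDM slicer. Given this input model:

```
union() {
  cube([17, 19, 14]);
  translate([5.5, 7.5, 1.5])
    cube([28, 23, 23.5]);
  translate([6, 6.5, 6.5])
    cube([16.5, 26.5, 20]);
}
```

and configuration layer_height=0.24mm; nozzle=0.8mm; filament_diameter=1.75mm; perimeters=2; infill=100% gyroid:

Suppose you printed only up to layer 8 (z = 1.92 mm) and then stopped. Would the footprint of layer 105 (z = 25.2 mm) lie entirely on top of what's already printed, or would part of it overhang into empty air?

Compare the two slices. At z = 1.92: the 17×19 cube contributes its full rectangle (area 323.00 mm²); the cube at (5.5, 7.5) (footprint 28×23) is included at this height (area 644.00 mm²); the cube at (6, 6.5) is absent (z outside [6.5, 26.5]); Taking the union: the regions partially overlap — summed areas 967.00 mm² minus the doubly-counted overlap 132.25 mm² gives 834.75 mm² — area = 834.75 mm². At z = 25.2: the cube is absent (z outside [0, 14]); the cube at (5.5, 7.5) does not reach this height (z outside [1.5, 25]); the cube at (6, 6.5) (footprint 16.5×26.5) is included at this height (area 437.25 mm²); Merging all regions: only the 16.5×26.5 cube at (6, 6.5) is present, so the union is just that shape — area = 437.25 mm². Checking containment: at z = 25.2 the cross-section extends beyond the z = 1.92 cross-section by about 46.75 mm².

part overhangs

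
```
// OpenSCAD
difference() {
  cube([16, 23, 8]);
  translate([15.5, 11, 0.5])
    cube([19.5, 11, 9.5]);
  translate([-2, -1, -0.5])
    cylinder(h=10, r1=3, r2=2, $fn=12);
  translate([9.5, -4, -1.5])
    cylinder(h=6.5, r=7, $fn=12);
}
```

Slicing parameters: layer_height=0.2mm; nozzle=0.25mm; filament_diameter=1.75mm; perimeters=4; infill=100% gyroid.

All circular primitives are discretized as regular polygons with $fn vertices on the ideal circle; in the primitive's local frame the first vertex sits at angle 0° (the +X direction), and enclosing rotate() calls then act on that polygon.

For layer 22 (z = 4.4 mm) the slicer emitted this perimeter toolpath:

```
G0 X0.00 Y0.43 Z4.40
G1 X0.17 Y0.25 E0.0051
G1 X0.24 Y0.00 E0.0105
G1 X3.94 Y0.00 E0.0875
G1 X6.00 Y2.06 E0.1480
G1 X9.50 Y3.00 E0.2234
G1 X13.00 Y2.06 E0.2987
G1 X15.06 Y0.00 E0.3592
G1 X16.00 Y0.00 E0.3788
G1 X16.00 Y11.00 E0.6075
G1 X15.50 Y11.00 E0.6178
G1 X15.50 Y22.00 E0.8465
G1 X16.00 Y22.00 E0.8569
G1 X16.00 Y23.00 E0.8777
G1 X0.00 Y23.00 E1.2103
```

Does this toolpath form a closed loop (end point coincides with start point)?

Start point (G0): (0.00, 0.43). End point (last G1): the path does not return to the start — open.

no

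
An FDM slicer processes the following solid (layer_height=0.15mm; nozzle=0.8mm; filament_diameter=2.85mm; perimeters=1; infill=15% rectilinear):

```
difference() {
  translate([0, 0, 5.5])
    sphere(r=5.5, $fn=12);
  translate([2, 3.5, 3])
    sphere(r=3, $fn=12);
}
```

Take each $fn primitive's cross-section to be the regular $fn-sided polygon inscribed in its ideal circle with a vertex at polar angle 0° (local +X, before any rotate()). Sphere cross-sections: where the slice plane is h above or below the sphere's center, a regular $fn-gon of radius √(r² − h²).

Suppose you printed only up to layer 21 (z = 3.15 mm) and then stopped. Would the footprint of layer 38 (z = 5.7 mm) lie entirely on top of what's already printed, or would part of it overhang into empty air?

Compare the two slices. At z = 3.15: the r=5.5 sphere contributes a regular 12-gon of circumradius √(5.5²−2.35²) = 4.973 (area = (12/2)·4.973²·sin(360°/12) = 74.18 mm²); the r=3 sphere at (2, 3.5) contributes a regular 12-gon of circumradius √(3²−0.15²) = 2.996 (area = (12/2)·2.996²·sin(360°/12) = 26.93 mm²); After the difference (first − rest): starting from the r=5.5 sphere (74.18 mm²), the r=3 sphere at (2, 3.5) partially overlaps it — only the 16.52 mm² overlap (of its 26.93 mm²) is removed, clipping the outline — area = 57.66 mm². At z = 5.7: the r=5.5 sphere contributes a regular 12-gon of circumradius √(5.5²−0.2²) = 5.496 (area = (12/2)·5.496²·sin(360°/12) = 90.63 mm²); the r=3 sphere at (2, 3.5) slices to a regular 12-gon of circumradius 1.308 (√(r²−h²) with h=2.7 from center) (area = (12/2)·1.308²·sin(360°/12) = 5.13 mm²); Taking the first minus the rest: starting from the r=5.5 sphere (90.63 mm²), the r=3 sphere at (2, 3.5) lies wholly inside it (removes its full 5.13 mm² and its 8.12 mm outline becomes a hole wall) — area = 85.50 mm². Checking containment: at z = 5.7 the cross-section extends beyond the z = 3.15 cross-section by about 27.84 mm².

part overhangs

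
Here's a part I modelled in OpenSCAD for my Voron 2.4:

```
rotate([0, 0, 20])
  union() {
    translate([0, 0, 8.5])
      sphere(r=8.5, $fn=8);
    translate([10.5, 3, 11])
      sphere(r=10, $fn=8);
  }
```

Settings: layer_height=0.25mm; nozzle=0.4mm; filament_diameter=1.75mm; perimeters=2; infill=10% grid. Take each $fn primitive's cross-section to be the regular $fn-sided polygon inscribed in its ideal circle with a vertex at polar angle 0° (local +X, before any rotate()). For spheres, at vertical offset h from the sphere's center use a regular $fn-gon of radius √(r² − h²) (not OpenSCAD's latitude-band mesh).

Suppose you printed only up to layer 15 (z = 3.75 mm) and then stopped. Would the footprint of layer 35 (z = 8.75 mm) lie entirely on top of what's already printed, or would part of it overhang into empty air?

Compare the two slices. At z = 3.75: the r=8.5 sphere slices to a regular 8-gon of circumradius 7.049 (√(r²−h²) with h=4.75 from center) (area = (8/2)·7.049²·sin(360°/8) = 140.54 mm²); the r=10 sphere at (10.5, 3) slices to a regular 8-gon of circumradius 6.887 (√(r²−h²) with h=7.25 from center) (area = (8/2)·6.887²·sin(360°/8) = 134.17 mm²); Combining (union): the regions partially overlap — summed areas 274.71 mm² minus the doubly-counted overlap 12.08 mm² gives 262.63 mm² — area = 262.63 mm²; (rotated 20° about Z; rotation is an isometry so areas/perimeters/island counts are preserved). At z = 8.75: the r=8.5 sphere slices to a regular 8-gon of circumradius 8.496 (√(r²−h²) with h=0.25 from center) (area = (8/2)·8.496²·sin(360°/8) = 204.18 mm²); the sphere at (10.5, 3): section is a regular 8-gon, circumradius = √(r²−h²) = √(10²−2.25²) = 9.744 (area = (8/2)·9.744²·sin(360°/8) = 268.52 mm²); Merging all regions: the regions partially overlap — summed areas 472.70 mm² minus the doubly-counted overlap 59.02 mm² gives 413.68 mm² — area = 413.68 mm²; (rotated 20° about Z; rotation is an isometry so areas/perimeters/island counts are preserved). Checking containment: at z = 8.75 the cross-section extends beyond the z = 3.75 cross-section by about 151.05 mm².

part overhangs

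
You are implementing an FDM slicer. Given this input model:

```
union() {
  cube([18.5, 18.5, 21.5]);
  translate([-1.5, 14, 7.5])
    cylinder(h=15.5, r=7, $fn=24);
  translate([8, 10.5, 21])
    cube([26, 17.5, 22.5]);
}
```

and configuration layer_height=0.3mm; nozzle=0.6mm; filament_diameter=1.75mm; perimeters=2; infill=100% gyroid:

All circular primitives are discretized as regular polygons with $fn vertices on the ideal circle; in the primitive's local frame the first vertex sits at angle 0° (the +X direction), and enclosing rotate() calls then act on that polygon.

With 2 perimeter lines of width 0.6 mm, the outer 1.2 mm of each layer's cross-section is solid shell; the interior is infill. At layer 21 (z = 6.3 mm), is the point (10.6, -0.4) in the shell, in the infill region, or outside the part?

At z = 6.3 mm: the 18.5×18.5 cube contributes its full rectangle; the cylinder at (-1.5, 14) is absent (z outside [7.5, 23]); the cube at (8, 10.5) is absent (z outside [21, 43.5]); Merging all regions: only the 18.5×18.5 cube is present, so the union is just that shape — 1 connected region. Overall, the cross-section is a single solid region. The nearest boundary edge runs (0.00, 0.00)→(18.50, 0.00); distance from the point to it = 0.40 mm. The point is not inside any of the regions above, so it lies outside the cross-section (0.40 mm from the nearest boundary).

outside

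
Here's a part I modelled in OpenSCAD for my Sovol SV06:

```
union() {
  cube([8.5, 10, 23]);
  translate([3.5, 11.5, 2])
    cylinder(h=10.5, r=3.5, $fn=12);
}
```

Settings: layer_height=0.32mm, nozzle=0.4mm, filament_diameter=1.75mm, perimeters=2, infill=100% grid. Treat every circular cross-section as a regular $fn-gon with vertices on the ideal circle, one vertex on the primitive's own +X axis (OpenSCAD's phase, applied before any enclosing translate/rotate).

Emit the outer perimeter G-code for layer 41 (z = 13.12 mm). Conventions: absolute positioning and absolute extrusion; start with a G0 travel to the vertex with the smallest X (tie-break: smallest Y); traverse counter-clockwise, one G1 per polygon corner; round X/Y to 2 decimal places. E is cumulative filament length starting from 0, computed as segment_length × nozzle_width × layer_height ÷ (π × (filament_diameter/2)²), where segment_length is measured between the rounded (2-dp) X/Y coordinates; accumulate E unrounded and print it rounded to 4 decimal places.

G0 X0.00 Y0.00 Z13.12
G1 X8.50 Y0.00 E0.4523
G1 X8.50 Y10.00 E0.9845
G1 X0.00 Y10.00 E1.4368
G1 X0.00 Y0.00 E1.9690

At z = 13.12 mm: the cube is present — its section is the full 8.5×10 rectangle; the cylinder at (3.5, 11.5) is not intersected at this z (z outside [2, 12.5]); Combining (union): only the 8.5×10 cube is present, so the union is just that shape — 1 connected region. The outline is a single polygon with 4 vertices. Extrusion per mm of travel: 0.4 × 0.32 / (π × 0.875²) = 0.053216. Accumulating E over each segment gives final E = 1.9690.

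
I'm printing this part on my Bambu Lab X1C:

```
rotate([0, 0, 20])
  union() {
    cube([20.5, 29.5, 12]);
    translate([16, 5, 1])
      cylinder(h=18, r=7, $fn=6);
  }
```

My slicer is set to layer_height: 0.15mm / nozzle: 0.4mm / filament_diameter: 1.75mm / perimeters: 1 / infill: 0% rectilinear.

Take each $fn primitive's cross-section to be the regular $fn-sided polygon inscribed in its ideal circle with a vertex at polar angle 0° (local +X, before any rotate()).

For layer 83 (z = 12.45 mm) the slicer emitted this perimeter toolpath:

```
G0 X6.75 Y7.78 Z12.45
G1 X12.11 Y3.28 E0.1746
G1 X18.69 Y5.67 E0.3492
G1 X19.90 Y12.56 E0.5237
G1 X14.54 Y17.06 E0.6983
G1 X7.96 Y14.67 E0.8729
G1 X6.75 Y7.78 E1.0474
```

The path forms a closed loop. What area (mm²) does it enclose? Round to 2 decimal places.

Apply the shoelace formula to the sequence of (X, Y) vertices; enclosed area = 127.24 mm².

127.24 mm²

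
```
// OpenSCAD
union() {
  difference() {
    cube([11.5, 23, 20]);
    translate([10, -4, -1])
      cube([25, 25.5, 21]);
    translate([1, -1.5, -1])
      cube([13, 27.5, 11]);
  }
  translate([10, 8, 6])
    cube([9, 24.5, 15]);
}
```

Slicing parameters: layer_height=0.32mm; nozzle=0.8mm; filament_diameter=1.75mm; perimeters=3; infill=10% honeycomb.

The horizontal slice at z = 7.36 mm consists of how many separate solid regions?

2

At z = 7.36 mm: the cube is present — its section is the full 11.5×23 rectangle; the 25×25.5 cube at (10, -4) contributes its full rectangle; the cube at (1, -1.5) is present — its section is the full 13×27.5 rectangle; Taking the first minus the rest: starting from the 11.5×23 cube, the 25×25.5 cube at (10, -4) partially overlaps it — only the 32.25 mm² overlap (of its 637.50 mm²) is removed, clipping the outline; the 13×27.5 cube at (1, -1.5) partially overlaps it — only the 209.25 mm² overlap (of its 357.50 mm²) is removed, clipping the outline — 1 connected region; the cube at (10, 8) (footprint 9×24.5) is included at this height; Taking the union: the 2 present regions are separate (no shared area or edge), so areas and boundary lengths simply add and each stays a separate island — 2 connected regions. The result has 2 disconnected regions.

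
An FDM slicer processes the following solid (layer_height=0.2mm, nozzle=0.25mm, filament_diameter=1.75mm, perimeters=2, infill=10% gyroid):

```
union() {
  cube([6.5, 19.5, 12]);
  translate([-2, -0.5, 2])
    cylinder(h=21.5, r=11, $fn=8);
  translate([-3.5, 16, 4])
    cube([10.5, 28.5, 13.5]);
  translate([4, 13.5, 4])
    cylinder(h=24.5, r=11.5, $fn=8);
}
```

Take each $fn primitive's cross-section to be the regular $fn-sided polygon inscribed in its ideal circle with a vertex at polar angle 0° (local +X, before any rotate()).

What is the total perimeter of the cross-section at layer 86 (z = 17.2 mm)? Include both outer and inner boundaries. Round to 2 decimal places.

147.31 mm

At z = 17.2 mm: the cube is absent (z outside [0, 12]); the r=11 cylinder at (-2, -0.5) gives a regular 8-gon of circumradius 11 (constant along its height) (perimeter = 2·8·11.000·sin(180°/8) = 67.35 mm); the cube at (-3.5, 16) is present — its section is the full 10.5×28.5 rectangle (perimeter 78.00 mm); the cylinder at (4, 13.5): section is a regular 8-gon, circumradius r=11.5 (perimeter = 2·8·11.500·sin(180°/8) = 70.41 mm); Combining (union): the regions partially overlap (shared area 144.24 mm²), so the edge portions inside another operand are dropped and the merged outline is re-measured after clipping — boundary = 147.31 mm. Overall, the cross-section is a single solid region. Total boundary length (outer) = 147.31 mm.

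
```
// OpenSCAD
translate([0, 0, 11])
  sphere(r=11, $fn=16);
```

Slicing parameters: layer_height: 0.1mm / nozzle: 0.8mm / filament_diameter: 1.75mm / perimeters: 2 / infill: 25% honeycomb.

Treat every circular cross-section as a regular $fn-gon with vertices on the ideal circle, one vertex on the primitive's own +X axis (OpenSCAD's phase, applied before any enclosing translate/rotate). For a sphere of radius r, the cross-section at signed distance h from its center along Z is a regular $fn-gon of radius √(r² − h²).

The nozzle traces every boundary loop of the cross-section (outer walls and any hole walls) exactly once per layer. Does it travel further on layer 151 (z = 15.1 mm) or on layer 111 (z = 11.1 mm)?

Layer 151 (z = 15.1): the r=11 sphere contributes a regular 16-gon of circumradius √(11²−4.1²) = 10.207 (perimeter = 2·16·10.207·sin(180°/16) = 63.72 mm). So its perimeter = 63.72 mm. Layer 111 (z = 11.1): the r=11 sphere contributes a regular 16-gon of circumradius √(11²−0.1²) = 11.000 (perimeter = 2·16·11.000·sin(180°/16) = 68.67 mm). So its perimeter = 68.67 mm. Layer 111 is larger (68.67 vs 63.72 mm).

layer 111 (z = 11.1 mm)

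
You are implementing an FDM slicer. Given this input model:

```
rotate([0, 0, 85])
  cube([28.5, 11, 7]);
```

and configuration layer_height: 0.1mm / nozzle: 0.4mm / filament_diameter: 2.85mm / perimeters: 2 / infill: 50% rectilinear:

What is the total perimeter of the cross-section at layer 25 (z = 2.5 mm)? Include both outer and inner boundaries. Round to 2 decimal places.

79.00 mm

At z = 2.5 mm: the 28.5×11 cube contributes its full rectangle (perimeter 79.00 mm); (whole slice rotated 85° about Z — lengths, areas and connectivity unchanged). Overall, the cross-section is a single solid region. Total boundary length (outer) = 79.00 mm.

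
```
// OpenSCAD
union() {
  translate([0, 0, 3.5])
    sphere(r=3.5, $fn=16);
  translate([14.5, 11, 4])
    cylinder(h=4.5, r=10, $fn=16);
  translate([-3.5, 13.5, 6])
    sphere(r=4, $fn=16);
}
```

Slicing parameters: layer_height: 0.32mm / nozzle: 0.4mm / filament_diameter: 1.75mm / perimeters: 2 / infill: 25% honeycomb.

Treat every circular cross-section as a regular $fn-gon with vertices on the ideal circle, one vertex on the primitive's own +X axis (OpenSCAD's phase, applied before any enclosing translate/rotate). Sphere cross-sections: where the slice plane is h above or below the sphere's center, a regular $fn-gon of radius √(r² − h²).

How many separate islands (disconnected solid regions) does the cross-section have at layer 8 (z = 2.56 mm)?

At z = 2.56 mm: the sphere: section is a regular 16-gon, circumradius = √(r²−h²) = √(3.5²−0.94²) = 3.371; the cylinder at (14.5, 11) does not reach this height (z outside [4, 8.5]); the r=4 sphere at (-3.5, 13.5) slices to a regular 16-gon of circumradius 2.041 (√(r²−h²) with h=3.44 from center); Combining (union): the 2 present regions are separate (no shared area or edge), so areas and boundary lengths simply add and each stays a separate island — 2 connected regions. Overall, the cross-section has 2 separate islands. Island count = 2.

2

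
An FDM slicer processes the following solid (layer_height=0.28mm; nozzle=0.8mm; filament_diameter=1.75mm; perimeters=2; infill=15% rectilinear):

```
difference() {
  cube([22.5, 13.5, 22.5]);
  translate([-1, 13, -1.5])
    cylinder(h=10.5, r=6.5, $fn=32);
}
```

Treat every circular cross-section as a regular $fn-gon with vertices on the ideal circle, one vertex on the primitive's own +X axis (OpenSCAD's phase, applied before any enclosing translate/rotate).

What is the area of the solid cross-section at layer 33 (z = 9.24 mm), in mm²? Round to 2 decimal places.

At z = 9.24 mm: the cube (footprint 22.5×13.5) is included at this height (area 303.75 mm²); the cylinder at (-1, 13) is not intersected at this z (z outside [-1.5, 9]); Subtracting the remaining from the first: none of the subtracted shapes is present at this height, so the 22.5×13.5 cube is unchanged — area = 303.75 mm². Overall, the cross-section is a single solid region. Net area = 303.75 mm².

303.75 mm²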